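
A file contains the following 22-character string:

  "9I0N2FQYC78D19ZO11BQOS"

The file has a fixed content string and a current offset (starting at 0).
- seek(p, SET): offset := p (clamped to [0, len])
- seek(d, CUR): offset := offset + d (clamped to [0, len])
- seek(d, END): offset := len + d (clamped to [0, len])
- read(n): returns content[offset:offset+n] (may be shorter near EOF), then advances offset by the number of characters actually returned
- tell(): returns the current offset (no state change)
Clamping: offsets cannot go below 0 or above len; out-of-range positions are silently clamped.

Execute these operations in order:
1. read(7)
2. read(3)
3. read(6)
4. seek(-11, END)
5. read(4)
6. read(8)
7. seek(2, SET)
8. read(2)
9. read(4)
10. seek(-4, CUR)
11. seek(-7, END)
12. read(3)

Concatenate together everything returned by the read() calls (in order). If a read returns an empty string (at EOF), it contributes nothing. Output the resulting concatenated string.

Answer: 9I0N2FQYC78D19ZOD19ZO11BQOS0N2FQYO11

Derivation:
After 1 (read(7)): returned '9I0N2FQ', offset=7
After 2 (read(3)): returned 'YC7', offset=10
After 3 (read(6)): returned '8D19ZO', offset=16
After 4 (seek(-11, END)): offset=11
After 5 (read(4)): returned 'D19Z', offset=15
After 6 (read(8)): returned 'O11BQOS', offset=22
After 7 (seek(2, SET)): offset=2
After 8 (read(2)): returned '0N', offset=4
After 9 (read(4)): returned '2FQY', offset=8
After 10 (seek(-4, CUR)): offset=4
After 11 (seek(-7, END)): offset=15
After 12 (read(3)): returned 'O11', offset=18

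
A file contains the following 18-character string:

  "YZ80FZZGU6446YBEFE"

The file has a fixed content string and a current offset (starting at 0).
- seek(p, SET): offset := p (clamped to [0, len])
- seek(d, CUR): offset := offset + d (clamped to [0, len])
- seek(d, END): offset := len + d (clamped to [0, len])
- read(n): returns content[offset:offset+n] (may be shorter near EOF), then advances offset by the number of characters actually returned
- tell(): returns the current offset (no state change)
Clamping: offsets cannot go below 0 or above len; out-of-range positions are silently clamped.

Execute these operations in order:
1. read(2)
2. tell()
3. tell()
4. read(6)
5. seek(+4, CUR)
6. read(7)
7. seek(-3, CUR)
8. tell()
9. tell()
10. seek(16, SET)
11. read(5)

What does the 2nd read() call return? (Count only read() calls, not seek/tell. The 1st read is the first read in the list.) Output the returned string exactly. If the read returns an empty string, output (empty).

Answer: 80FZZG

Derivation:
After 1 (read(2)): returned 'YZ', offset=2
After 2 (tell()): offset=2
After 3 (tell()): offset=2
After 4 (read(6)): returned '80FZZG', offset=8
After 5 (seek(+4, CUR)): offset=12
After 6 (read(7)): returned '6YBEFE', offset=18
After 7 (seek(-3, CUR)): offset=15
After 8 (tell()): offset=15
After 9 (tell()): offset=15
After 10 (seek(16, SET)): offset=16
After 11 (read(5)): returned 'FE', offset=18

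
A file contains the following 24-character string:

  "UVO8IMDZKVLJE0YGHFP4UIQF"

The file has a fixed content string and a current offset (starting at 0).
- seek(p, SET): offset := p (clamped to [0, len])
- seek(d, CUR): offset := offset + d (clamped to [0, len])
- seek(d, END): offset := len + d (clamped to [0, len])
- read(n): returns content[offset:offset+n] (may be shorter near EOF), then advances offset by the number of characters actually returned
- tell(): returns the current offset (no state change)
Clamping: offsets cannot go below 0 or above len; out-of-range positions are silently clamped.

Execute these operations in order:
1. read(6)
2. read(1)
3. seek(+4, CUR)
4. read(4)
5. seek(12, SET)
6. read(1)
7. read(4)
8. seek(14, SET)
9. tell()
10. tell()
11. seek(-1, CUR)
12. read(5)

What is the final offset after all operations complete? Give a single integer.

Answer: 18

Derivation:
After 1 (read(6)): returned 'UVO8IM', offset=6
After 2 (read(1)): returned 'D', offset=7
After 3 (seek(+4, CUR)): offset=11
After 4 (read(4)): returned 'JE0Y', offset=15
After 5 (seek(12, SET)): offset=12
After 6 (read(1)): returned 'E', offset=13
After 7 (read(4)): returned '0YGH', offset=17
After 8 (seek(14, SET)): offset=14
After 9 (tell()): offset=14
After 10 (tell()): offset=14
After 11 (seek(-1, CUR)): offset=13
After 12 (read(5)): returned '0YGHF', offset=18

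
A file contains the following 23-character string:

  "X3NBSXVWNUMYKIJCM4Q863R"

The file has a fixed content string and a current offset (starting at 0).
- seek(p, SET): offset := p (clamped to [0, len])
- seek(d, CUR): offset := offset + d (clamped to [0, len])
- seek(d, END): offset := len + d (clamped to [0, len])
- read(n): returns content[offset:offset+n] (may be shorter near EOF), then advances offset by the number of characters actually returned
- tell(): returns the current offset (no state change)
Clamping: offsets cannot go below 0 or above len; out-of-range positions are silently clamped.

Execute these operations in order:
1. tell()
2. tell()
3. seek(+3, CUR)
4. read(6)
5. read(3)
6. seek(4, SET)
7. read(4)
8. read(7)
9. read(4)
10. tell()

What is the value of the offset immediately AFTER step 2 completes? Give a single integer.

After 1 (tell()): offset=0
After 2 (tell()): offset=0

Answer: 0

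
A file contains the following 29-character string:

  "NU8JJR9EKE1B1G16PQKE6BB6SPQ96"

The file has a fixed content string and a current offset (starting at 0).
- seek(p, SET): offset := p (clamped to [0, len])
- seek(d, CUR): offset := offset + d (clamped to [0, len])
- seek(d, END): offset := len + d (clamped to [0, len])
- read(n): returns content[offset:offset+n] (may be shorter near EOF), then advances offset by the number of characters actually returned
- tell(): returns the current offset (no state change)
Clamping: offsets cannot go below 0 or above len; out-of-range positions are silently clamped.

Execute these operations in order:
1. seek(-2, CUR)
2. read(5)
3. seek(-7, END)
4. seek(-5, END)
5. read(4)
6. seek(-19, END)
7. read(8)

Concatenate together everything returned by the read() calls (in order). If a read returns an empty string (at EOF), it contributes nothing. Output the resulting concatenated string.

After 1 (seek(-2, CUR)): offset=0
After 2 (read(5)): returned 'NU8JJ', offset=5
After 3 (seek(-7, END)): offset=22
After 4 (seek(-5, END)): offset=24
After 5 (read(4)): returned 'SPQ9', offset=28
After 6 (seek(-19, END)): offset=10
After 7 (read(8)): returned '1B1G16PQ', offset=18

Answer: NU8JJSPQ91B1G16PQ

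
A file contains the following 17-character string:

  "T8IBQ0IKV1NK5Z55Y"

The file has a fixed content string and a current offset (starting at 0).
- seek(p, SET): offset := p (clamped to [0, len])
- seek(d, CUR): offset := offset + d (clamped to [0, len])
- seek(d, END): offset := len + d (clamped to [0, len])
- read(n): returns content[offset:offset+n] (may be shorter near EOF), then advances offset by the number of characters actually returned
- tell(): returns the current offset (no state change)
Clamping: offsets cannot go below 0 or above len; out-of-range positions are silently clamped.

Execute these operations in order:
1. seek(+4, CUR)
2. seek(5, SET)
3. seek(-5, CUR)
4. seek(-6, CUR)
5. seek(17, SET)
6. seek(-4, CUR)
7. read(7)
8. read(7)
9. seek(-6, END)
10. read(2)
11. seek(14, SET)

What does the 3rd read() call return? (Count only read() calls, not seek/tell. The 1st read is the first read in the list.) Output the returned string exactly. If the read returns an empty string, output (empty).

After 1 (seek(+4, CUR)): offset=4
After 2 (seek(5, SET)): offset=5
After 3 (seek(-5, CUR)): offset=0
After 4 (seek(-6, CUR)): offset=0
After 5 (seek(17, SET)): offset=17
After 6 (seek(-4, CUR)): offset=13
After 7 (read(7)): returned 'Z55Y', offset=17
After 8 (read(7)): returned '', offset=17
After 9 (seek(-6, END)): offset=11
After 10 (read(2)): returned 'K5', offset=13
After 11 (seek(14, SET)): offset=14

Answer: K5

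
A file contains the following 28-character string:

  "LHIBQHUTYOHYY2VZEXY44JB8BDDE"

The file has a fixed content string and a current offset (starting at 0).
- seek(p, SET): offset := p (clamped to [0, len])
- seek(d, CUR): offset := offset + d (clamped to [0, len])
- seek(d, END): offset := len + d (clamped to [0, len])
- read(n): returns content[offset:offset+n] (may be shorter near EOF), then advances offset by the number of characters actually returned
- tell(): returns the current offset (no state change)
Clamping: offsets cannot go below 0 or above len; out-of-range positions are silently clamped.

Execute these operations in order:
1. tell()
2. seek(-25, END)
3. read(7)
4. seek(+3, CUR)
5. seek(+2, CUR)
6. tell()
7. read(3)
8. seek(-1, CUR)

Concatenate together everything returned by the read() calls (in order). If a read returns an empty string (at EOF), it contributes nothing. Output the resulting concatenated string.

After 1 (tell()): offset=0
After 2 (seek(-25, END)): offset=3
After 3 (read(7)): returned 'BQHUTYO', offset=10
After 4 (seek(+3, CUR)): offset=13
After 5 (seek(+2, CUR)): offset=15
After 6 (tell()): offset=15
After 7 (read(3)): returned 'ZEX', offset=18
After 8 (seek(-1, CUR)): offset=17

Answer: BQHUTYOZEX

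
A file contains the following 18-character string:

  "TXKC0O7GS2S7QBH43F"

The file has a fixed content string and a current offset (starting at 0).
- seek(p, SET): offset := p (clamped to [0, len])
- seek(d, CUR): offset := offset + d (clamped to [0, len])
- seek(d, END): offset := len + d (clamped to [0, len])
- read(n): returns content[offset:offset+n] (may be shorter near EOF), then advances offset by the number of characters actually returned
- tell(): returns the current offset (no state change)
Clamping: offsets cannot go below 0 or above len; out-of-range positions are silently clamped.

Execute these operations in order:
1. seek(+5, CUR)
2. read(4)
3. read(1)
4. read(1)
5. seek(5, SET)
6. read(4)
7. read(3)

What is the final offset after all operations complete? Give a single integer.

After 1 (seek(+5, CUR)): offset=5
After 2 (read(4)): returned 'O7GS', offset=9
After 3 (read(1)): returned '2', offset=10
After 4 (read(1)): returned 'S', offset=11
After 5 (seek(5, SET)): offset=5
After 6 (read(4)): returned 'O7GS', offset=9
After 7 (read(3)): returned '2S7', offset=12

Answer: 12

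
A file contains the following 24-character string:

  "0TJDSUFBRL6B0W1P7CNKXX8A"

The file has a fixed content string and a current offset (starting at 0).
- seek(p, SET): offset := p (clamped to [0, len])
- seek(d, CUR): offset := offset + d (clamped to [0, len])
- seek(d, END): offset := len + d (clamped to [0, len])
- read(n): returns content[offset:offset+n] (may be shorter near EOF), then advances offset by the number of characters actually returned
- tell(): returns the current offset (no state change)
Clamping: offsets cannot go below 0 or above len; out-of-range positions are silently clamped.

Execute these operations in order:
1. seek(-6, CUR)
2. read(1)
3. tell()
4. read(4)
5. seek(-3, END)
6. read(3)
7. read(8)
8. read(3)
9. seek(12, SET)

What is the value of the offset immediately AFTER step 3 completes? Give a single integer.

After 1 (seek(-6, CUR)): offset=0
After 2 (read(1)): returned '0', offset=1
After 3 (tell()): offset=1

Answer: 1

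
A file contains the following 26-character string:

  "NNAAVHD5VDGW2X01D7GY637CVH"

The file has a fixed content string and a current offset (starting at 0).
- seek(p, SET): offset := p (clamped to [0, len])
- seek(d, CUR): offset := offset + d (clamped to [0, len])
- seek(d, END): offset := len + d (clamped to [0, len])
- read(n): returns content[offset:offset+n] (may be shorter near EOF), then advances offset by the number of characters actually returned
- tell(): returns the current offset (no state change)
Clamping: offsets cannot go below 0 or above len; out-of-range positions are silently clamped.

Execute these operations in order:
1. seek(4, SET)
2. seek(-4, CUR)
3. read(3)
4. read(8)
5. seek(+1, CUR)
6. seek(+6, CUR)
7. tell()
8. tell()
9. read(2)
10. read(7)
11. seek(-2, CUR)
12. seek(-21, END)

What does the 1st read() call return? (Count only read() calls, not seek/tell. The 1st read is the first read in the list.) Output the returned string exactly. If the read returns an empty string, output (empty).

Answer: NNA

Derivation:
After 1 (seek(4, SET)): offset=4
After 2 (seek(-4, CUR)): offset=0
After 3 (read(3)): returned 'NNA', offset=3
After 4 (read(8)): returned 'AVHD5VDG', offset=11
After 5 (seek(+1, CUR)): offset=12
After 6 (seek(+6, CUR)): offset=18
After 7 (tell()): offset=18
After 8 (tell()): offset=18
After 9 (read(2)): returned 'GY', offset=20
After 10 (read(7)): returned '637CVH', offset=26
After 11 (seek(-2, CUR)): offset=24
After 12 (seek(-21, END)): offset=5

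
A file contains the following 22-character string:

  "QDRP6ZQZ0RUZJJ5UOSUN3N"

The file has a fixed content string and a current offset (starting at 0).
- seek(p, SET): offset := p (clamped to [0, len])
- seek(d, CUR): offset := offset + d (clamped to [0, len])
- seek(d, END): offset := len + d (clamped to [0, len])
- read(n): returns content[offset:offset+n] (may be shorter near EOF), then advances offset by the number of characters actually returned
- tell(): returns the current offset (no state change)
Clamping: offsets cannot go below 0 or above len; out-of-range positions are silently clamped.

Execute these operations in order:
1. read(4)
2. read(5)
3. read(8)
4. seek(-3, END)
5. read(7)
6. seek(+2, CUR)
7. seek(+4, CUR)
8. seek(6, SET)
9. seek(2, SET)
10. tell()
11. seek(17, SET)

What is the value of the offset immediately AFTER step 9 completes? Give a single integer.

Answer: 2

Derivation:
After 1 (read(4)): returned 'QDRP', offset=4
After 2 (read(5)): returned '6ZQZ0', offset=9
After 3 (read(8)): returned 'RUZJJ5UO', offset=17
After 4 (seek(-3, END)): offset=19
After 5 (read(7)): returned 'N3N', offset=22
After 6 (seek(+2, CUR)): offset=22
After 7 (seek(+4, CUR)): offset=22
After 8 (seek(6, SET)): offset=6
After 9 (seek(2, SET)): offset=2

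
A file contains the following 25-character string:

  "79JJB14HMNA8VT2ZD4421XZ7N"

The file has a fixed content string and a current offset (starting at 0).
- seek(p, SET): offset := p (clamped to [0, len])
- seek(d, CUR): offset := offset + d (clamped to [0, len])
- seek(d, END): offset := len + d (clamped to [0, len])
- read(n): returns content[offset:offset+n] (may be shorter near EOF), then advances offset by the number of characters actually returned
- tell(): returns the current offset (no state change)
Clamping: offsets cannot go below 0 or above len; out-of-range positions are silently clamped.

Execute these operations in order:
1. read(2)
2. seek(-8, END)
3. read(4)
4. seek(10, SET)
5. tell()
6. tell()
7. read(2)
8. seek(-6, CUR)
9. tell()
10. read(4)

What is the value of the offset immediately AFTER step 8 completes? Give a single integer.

After 1 (read(2)): returned '79', offset=2
After 2 (seek(-8, END)): offset=17
After 3 (read(4)): returned '4421', offset=21
After 4 (seek(10, SET)): offset=10
After 5 (tell()): offset=10
After 6 (tell()): offset=10
After 7 (read(2)): returned 'A8', offset=12
After 8 (seek(-6, CUR)): offset=6

Answer: 6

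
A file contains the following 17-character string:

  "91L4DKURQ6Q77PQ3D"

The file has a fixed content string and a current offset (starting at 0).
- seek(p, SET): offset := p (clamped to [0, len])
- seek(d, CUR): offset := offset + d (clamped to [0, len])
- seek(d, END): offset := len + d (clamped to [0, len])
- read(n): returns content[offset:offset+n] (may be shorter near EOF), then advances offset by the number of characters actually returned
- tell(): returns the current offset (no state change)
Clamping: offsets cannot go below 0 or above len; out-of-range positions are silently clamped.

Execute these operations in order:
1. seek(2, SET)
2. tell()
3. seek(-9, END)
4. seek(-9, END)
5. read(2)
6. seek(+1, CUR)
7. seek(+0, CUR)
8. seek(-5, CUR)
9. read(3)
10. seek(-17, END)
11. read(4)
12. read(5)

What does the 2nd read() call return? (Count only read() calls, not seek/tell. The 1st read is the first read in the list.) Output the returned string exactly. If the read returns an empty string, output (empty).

Answer: URQ

Derivation:
After 1 (seek(2, SET)): offset=2
After 2 (tell()): offset=2
After 3 (seek(-9, END)): offset=8
After 4 (seek(-9, END)): offset=8
After 5 (read(2)): returned 'Q6', offset=10
After 6 (seek(+1, CUR)): offset=11
After 7 (seek(+0, CUR)): offset=11
After 8 (seek(-5, CUR)): offset=6
After 9 (read(3)): returned 'URQ', offset=9
After 10 (seek(-17, END)): offset=0
After 11 (read(4)): returned '91L4', offset=4
After 12 (read(5)): returned 'DKURQ', offset=9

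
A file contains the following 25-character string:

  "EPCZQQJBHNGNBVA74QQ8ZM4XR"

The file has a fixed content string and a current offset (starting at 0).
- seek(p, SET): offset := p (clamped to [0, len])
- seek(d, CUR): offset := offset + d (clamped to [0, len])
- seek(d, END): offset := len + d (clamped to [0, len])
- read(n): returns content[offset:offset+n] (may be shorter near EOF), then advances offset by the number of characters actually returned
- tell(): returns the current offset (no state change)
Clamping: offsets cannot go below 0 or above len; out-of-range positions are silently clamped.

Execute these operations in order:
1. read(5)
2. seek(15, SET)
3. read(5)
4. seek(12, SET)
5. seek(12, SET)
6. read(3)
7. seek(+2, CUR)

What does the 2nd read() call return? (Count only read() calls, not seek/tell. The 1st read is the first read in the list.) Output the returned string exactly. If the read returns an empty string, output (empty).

Answer: 74QQ8

Derivation:
After 1 (read(5)): returned 'EPCZQ', offset=5
After 2 (seek(15, SET)): offset=15
After 3 (read(5)): returned '74QQ8', offset=20
After 4 (seek(12, SET)): offset=12
After 5 (seek(12, SET)): offset=12
After 6 (read(3)): returned 'BVA', offset=15
After 7 (seek(+2, CUR)): offset=17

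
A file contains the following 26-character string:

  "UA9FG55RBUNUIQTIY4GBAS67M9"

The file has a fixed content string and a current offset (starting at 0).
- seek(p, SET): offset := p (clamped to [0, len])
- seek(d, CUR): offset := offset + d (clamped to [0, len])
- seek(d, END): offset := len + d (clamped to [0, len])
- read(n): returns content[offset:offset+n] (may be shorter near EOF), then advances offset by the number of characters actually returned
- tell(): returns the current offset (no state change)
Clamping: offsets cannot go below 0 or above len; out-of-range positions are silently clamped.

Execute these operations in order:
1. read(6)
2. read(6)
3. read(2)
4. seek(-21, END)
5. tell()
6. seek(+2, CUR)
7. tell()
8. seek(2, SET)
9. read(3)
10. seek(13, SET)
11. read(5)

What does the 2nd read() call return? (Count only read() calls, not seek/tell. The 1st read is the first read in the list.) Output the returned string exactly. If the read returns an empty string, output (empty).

After 1 (read(6)): returned 'UA9FG5', offset=6
After 2 (read(6)): returned '5RBUNU', offset=12
After 3 (read(2)): returned 'IQ', offset=14
After 4 (seek(-21, END)): offset=5
After 5 (tell()): offset=5
After 6 (seek(+2, CUR)): offset=7
After 7 (tell()): offset=7
After 8 (seek(2, SET)): offset=2
After 9 (read(3)): returned '9FG', offset=5
After 10 (seek(13, SET)): offset=13
After 11 (read(5)): returned 'QTIY4', offset=18

Answer: 5RBUNU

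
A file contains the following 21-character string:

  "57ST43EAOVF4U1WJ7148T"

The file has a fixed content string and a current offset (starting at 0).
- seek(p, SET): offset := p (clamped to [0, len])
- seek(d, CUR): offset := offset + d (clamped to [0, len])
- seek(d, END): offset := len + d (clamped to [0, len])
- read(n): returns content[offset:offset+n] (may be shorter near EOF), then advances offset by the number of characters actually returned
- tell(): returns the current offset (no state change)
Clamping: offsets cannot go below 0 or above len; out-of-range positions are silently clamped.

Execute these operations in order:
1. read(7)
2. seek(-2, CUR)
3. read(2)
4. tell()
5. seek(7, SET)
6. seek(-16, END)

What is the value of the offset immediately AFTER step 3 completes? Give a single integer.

After 1 (read(7)): returned '57ST43E', offset=7
After 2 (seek(-2, CUR)): offset=5
After 3 (read(2)): returned '3E', offset=7

Answer: 7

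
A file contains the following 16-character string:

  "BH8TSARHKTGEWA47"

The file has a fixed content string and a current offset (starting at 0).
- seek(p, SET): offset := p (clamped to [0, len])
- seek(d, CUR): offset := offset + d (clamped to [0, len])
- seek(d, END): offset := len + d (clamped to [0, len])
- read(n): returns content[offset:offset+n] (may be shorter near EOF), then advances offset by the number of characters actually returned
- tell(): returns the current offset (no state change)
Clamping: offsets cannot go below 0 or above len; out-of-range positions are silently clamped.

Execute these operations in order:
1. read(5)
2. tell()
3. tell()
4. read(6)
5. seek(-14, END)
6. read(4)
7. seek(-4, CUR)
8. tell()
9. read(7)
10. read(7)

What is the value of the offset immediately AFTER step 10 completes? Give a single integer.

After 1 (read(5)): returned 'BH8TS', offset=5
After 2 (tell()): offset=5
After 3 (tell()): offset=5
After 4 (read(6)): returned 'ARHKTG', offset=11
After 5 (seek(-14, END)): offset=2
After 6 (read(4)): returned '8TSA', offset=6
After 7 (seek(-4, CUR)): offset=2
After 8 (tell()): offset=2
After 9 (read(7)): returned '8TSARHK', offset=9
After 10 (read(7)): returned 'TGEWA47', offset=16

Answer: 16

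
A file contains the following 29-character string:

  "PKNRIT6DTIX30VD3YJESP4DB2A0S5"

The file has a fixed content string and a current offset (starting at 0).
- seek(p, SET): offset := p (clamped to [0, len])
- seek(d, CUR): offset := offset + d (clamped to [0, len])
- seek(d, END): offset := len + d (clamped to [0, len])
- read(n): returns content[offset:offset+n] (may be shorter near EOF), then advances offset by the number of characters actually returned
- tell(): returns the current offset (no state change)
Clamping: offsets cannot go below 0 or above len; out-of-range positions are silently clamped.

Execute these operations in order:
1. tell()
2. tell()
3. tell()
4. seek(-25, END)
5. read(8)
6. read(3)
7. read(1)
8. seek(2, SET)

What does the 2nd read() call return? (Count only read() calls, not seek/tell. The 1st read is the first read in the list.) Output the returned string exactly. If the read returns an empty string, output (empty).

Answer: 0VD

Derivation:
After 1 (tell()): offset=0
After 2 (tell()): offset=0
After 3 (tell()): offset=0
After 4 (seek(-25, END)): offset=4
After 5 (read(8)): returned 'IT6DTIX3', offset=12
After 6 (read(3)): returned '0VD', offset=15
After 7 (read(1)): returned '3', offset=16
After 8 (seek(2, SET)): offset=2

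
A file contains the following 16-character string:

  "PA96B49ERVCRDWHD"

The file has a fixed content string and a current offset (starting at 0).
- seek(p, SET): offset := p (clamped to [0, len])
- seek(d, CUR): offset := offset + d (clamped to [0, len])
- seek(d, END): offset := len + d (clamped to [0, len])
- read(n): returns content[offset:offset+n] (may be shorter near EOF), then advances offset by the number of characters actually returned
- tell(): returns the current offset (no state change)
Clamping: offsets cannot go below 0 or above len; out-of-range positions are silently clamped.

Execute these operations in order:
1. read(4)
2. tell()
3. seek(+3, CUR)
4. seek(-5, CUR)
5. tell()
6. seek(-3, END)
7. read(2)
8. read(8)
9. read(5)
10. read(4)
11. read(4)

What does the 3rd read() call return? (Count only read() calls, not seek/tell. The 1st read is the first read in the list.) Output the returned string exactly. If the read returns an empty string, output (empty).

After 1 (read(4)): returned 'PA96', offset=4
After 2 (tell()): offset=4
After 3 (seek(+3, CUR)): offset=7
After 4 (seek(-5, CUR)): offset=2
After 5 (tell()): offset=2
After 6 (seek(-3, END)): offset=13
After 7 (read(2)): returned 'WH', offset=15
After 8 (read(8)): returned 'D', offset=16
After 9 (read(5)): returned '', offset=16
After 10 (read(4)): returned '', offset=16
After 11 (read(4)): returned '', offset=16

Answer: D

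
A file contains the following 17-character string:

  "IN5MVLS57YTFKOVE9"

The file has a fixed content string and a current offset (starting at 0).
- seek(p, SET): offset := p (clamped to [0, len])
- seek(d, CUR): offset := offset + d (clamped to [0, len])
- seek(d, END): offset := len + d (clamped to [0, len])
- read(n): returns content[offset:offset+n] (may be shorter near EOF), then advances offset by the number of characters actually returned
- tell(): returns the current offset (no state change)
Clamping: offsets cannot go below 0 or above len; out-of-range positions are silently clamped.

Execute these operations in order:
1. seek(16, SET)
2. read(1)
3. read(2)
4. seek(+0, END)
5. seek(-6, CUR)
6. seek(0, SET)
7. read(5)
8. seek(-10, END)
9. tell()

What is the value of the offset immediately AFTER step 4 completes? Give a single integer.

Answer: 17

Derivation:
After 1 (seek(16, SET)): offset=16
After 2 (read(1)): returned '9', offset=17
After 3 (read(2)): returned '', offset=17
After 4 (seek(+0, END)): offset=17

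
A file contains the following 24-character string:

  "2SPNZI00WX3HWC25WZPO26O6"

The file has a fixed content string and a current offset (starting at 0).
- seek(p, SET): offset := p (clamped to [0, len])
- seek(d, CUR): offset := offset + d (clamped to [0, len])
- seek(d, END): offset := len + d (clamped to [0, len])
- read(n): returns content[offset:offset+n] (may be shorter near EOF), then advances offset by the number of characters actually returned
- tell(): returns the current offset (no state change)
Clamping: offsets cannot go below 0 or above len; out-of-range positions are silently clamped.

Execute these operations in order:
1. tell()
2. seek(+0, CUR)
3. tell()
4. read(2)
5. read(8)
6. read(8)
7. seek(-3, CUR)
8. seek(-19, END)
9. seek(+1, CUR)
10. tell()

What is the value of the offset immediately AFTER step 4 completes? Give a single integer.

After 1 (tell()): offset=0
After 2 (seek(+0, CUR)): offset=0
After 3 (tell()): offset=0
After 4 (read(2)): returned '2S', offset=2

Answer: 2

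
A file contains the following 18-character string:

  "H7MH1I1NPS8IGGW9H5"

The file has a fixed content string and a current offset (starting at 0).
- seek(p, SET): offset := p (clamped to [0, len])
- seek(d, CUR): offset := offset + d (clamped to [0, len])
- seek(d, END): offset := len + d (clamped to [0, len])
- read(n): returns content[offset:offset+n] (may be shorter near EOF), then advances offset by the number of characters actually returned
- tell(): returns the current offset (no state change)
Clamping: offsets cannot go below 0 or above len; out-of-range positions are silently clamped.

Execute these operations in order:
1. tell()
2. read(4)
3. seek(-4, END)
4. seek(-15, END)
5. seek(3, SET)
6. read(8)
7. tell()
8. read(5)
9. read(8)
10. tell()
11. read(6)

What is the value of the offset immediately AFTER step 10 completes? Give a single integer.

Answer: 18

Derivation:
After 1 (tell()): offset=0
After 2 (read(4)): returned 'H7MH', offset=4
After 3 (seek(-4, END)): offset=14
After 4 (seek(-15, END)): offset=3
After 5 (seek(3, SET)): offset=3
After 6 (read(8)): returned 'H1I1NPS8', offset=11
After 7 (tell()): offset=11
After 8 (read(5)): returned 'IGGW9', offset=16
After 9 (read(8)): returned 'H5', offset=18
After 10 (tell()): offset=18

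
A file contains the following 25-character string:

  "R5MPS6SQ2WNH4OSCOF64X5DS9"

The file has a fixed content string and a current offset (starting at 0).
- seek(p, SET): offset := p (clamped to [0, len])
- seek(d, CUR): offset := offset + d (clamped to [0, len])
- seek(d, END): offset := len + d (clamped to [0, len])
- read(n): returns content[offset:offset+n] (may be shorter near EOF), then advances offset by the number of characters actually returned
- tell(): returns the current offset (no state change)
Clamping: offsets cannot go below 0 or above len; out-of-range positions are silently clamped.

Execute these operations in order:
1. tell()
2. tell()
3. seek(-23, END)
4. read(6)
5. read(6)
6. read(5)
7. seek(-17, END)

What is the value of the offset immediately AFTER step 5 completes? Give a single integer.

After 1 (tell()): offset=0
After 2 (tell()): offset=0
After 3 (seek(-23, END)): offset=2
After 4 (read(6)): returned 'MPS6SQ', offset=8
After 5 (read(6)): returned '2WNH4O', offset=14

Answer: 14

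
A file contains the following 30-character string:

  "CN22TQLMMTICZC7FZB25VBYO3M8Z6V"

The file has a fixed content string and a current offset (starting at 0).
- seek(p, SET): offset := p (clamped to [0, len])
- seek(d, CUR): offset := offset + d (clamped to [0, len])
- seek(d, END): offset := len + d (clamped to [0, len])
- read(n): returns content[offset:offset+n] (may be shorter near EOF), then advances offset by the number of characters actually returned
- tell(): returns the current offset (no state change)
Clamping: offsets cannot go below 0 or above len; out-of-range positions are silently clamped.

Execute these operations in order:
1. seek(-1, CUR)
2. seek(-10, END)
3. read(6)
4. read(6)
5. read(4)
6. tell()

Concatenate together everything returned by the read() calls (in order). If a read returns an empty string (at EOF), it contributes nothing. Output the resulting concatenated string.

Answer: VBYO3M8Z6V

Derivation:
After 1 (seek(-1, CUR)): offset=0
After 2 (seek(-10, END)): offset=20
After 3 (read(6)): returned 'VBYO3M', offset=26
After 4 (read(6)): returned '8Z6V', offset=30
After 5 (read(4)): returned '', offset=30
After 6 (tell()): offset=30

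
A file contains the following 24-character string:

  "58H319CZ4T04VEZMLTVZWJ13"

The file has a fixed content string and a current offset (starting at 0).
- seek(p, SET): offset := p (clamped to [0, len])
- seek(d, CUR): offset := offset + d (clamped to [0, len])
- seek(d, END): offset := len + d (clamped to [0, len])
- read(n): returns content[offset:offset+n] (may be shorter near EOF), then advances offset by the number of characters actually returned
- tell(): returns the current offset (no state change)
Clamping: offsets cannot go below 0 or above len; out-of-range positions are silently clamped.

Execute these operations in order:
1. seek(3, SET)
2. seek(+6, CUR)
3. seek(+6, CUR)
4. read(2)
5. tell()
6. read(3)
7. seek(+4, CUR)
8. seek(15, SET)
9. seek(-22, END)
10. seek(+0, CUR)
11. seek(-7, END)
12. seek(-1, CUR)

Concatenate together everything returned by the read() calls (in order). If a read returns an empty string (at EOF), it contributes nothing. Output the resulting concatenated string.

After 1 (seek(3, SET)): offset=3
After 2 (seek(+6, CUR)): offset=9
After 3 (seek(+6, CUR)): offset=15
After 4 (read(2)): returned 'ML', offset=17
After 5 (tell()): offset=17
After 6 (read(3)): returned 'TVZ', offset=20
After 7 (seek(+4, CUR)): offset=24
After 8 (seek(15, SET)): offset=15
After 9 (seek(-22, END)): offset=2
After 10 (seek(+0, CUR)): offset=2
After 11 (seek(-7, END)): offset=17
After 12 (seek(-1, CUR)): offset=16

Answer: MLTVZ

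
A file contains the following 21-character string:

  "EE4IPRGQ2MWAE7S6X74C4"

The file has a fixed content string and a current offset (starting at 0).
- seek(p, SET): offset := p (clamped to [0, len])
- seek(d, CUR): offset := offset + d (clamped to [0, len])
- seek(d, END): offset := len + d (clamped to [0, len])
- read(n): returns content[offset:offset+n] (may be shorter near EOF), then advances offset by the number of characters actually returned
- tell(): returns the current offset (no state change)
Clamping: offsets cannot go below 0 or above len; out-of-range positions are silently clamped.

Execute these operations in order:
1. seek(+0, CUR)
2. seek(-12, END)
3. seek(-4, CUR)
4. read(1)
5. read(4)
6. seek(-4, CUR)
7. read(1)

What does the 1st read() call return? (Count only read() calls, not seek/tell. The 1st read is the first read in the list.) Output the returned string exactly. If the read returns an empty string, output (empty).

After 1 (seek(+0, CUR)): offset=0
After 2 (seek(-12, END)): offset=9
After 3 (seek(-4, CUR)): offset=5
After 4 (read(1)): returned 'R', offset=6
After 5 (read(4)): returned 'GQ2M', offset=10
After 6 (seek(-4, CUR)): offset=6
After 7 (read(1)): returned 'G', offset=7

Answer: R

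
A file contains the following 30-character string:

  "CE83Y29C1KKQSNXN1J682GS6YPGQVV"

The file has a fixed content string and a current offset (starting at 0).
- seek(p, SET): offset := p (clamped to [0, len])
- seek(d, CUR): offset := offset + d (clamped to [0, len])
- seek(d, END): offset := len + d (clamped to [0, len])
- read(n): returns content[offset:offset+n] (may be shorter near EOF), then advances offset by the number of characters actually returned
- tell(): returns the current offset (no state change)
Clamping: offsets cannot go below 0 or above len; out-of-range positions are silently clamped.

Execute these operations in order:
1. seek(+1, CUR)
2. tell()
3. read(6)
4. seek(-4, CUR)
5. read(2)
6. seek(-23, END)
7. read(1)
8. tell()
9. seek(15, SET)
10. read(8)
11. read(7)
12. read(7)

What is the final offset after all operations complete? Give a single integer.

After 1 (seek(+1, CUR)): offset=1
After 2 (tell()): offset=1
After 3 (read(6)): returned 'E83Y29', offset=7
After 4 (seek(-4, CUR)): offset=3
After 5 (read(2)): returned '3Y', offset=5
After 6 (seek(-23, END)): offset=7
After 7 (read(1)): returned 'C', offset=8
After 8 (tell()): offset=8
After 9 (seek(15, SET)): offset=15
After 10 (read(8)): returned 'N1J682GS', offset=23
After 11 (read(7)): returned '6YPGQVV', offset=30
After 12 (read(7)): returned '', offset=30

Answer: 30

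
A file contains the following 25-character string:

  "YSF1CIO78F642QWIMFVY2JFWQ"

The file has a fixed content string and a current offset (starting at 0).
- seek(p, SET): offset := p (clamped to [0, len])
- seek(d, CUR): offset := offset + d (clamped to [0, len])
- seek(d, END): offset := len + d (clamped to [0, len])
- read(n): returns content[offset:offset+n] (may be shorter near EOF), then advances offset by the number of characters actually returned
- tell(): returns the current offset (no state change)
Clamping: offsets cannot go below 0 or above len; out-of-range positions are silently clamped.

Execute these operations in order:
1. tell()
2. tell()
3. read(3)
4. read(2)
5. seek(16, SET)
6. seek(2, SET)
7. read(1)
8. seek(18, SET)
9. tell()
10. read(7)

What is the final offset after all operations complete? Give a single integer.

Answer: 25

Derivation:
After 1 (tell()): offset=0
After 2 (tell()): offset=0
After 3 (read(3)): returned 'YSF', offset=3
After 4 (read(2)): returned '1C', offset=5
After 5 (seek(16, SET)): offset=16
After 6 (seek(2, SET)): offset=2
After 7 (read(1)): returned 'F', offset=3
After 8 (seek(18, SET)): offset=18
After 9 (tell()): offset=18
After 10 (read(7)): returned 'VY2JFWQ', offset=25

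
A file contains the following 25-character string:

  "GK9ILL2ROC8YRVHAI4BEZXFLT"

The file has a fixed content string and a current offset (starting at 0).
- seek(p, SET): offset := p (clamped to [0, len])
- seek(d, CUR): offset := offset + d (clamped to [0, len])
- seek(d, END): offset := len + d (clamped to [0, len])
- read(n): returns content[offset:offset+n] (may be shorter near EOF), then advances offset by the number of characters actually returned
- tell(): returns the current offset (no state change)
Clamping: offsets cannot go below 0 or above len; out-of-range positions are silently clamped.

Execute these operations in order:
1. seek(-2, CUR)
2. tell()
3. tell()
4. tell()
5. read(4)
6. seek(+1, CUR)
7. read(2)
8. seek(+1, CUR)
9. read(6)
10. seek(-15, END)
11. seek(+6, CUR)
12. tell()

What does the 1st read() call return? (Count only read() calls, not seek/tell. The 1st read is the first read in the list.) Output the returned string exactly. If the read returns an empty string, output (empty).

Answer: GK9I

Derivation:
After 1 (seek(-2, CUR)): offset=0
After 2 (tell()): offset=0
After 3 (tell()): offset=0
After 4 (tell()): offset=0
After 5 (read(4)): returned 'GK9I', offset=4
After 6 (seek(+1, CUR)): offset=5
After 7 (read(2)): returned 'L2', offset=7
After 8 (seek(+1, CUR)): offset=8
After 9 (read(6)): returned 'OC8YRV', offset=14
After 10 (seek(-15, END)): offset=10
After 11 (seek(+6, CUR)): offset=16
After 12 (tell()): offset=16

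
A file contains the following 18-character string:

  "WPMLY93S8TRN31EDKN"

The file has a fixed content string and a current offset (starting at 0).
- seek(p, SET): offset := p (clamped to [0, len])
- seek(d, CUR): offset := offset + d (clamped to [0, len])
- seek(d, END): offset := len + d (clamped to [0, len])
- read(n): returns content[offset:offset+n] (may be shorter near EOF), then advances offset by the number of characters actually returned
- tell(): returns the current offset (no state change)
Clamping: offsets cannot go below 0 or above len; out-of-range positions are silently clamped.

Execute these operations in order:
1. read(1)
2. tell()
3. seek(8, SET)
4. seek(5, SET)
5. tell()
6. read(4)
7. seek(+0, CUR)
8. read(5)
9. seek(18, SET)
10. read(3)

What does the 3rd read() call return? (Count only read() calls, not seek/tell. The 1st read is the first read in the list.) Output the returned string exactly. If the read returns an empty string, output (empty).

Answer: TRN31

Derivation:
After 1 (read(1)): returned 'W', offset=1
After 2 (tell()): offset=1
After 3 (seek(8, SET)): offset=8
After 4 (seek(5, SET)): offset=5
After 5 (tell()): offset=5
After 6 (read(4)): returned '93S8', offset=9
After 7 (seek(+0, CUR)): offset=9
After 8 (read(5)): returned 'TRN31', offset=14
After 9 (seek(18, SET)): offset=18
After 10 (read(3)): returned '', offset=18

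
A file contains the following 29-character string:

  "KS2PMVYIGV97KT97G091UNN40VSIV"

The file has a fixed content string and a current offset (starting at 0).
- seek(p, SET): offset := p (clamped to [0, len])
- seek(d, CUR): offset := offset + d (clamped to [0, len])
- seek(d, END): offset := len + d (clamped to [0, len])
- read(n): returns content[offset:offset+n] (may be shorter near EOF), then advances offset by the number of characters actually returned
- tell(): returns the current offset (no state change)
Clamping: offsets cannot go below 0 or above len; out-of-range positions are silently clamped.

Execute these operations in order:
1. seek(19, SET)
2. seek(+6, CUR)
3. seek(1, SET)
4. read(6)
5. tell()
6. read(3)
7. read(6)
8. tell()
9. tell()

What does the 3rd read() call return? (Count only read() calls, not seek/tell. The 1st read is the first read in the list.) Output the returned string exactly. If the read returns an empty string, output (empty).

Answer: 97KT97

Derivation:
After 1 (seek(19, SET)): offset=19
After 2 (seek(+6, CUR)): offset=25
After 3 (seek(1, SET)): offset=1
After 4 (read(6)): returned 'S2PMVY', offset=7
After 5 (tell()): offset=7
After 6 (read(3)): returned 'IGV', offset=10
After 7 (read(6)): returned '97KT97', offset=16
After 8 (tell()): offset=16
After 9 (tell()): offset=16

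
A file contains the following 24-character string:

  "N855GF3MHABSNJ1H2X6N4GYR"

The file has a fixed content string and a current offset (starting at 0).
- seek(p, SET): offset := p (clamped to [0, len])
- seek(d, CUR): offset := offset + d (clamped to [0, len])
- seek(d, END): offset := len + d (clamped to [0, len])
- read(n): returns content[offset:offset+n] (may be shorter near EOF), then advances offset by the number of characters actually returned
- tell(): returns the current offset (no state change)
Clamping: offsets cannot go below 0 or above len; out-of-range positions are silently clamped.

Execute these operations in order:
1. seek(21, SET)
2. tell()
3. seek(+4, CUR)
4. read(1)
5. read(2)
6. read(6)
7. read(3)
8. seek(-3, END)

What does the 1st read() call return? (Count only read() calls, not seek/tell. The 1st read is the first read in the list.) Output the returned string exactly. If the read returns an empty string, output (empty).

After 1 (seek(21, SET)): offset=21
After 2 (tell()): offset=21
After 3 (seek(+4, CUR)): offset=24
After 4 (read(1)): returned '', offset=24
After 5 (read(2)): returned '', offset=24
After 6 (read(6)): returned '', offset=24
After 7 (read(3)): returned '', offset=24
After 8 (seek(-3, END)): offset=21

Answer: (empty)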